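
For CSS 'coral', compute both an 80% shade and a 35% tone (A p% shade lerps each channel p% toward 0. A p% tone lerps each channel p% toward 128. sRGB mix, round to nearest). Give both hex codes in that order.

CSS coral is rgb(255, 127, 80).
80% shade:
  R: 255 − 204 = 51 → 51
  G: 127 − 101.6 = 25.4 → 25
  B: 80 + 0.8×(0−80) = 80 − 64 = 16 → 16
  → #331910
35% tone:
  R: 255 + 0.35×(128−255) = 255 − 44.45 = 210.55 → 211
  G: 127 + 0.35 = 127.35 → 127
  B: 80 + 0.35×(128−80) = 80 + 16.8 = 96.8 → 97
  → #d37f61

#331910, #d37f61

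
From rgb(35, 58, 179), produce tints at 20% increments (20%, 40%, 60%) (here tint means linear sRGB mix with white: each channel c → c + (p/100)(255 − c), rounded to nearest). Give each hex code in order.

#4f61c2, #7b89d1, #a7b0e1

20%: (35 + 44 = 79→79, 58 + 39.4 = 97.4→97, 179 + 15.2 = 194.2→194) → #4f61c2
40%: (35 + 88 = 123→123, 58 + 78.8 = 136.8→137, 179 + 30.4 = 209.4→209) → #7b89d1
60%: (35 + 132 = 167→167, 58 + 118.2 = 176.2→176, 179 + 45.6 = 224.6→225) → #a7b0e1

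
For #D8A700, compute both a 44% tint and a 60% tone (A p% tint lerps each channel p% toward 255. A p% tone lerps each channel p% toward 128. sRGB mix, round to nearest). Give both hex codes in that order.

#E9CE70, #A3904D

#D8A700 is rgb(216, 167, 0).
44% tint:
  R: 216 + 0.44×(255−216) = 216 + 17.16 = 233.16 → 233
  G: 167 + 38.72 = 205.72 → 206
  B: 0 + 112.2 = 112.2 → 112
  → #E9CE70
60% tone:
  R: 216 − 52.8 = 163.2 → 163
  G: 167 − 23.4 = 143.6 → 144
  B: 0 + 0.6×(128−0) = 0 + 76.8 = 76.8 → 77
  → #A3904D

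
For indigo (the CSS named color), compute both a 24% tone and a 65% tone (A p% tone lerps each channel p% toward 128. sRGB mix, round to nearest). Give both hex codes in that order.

#581F82, #6D5381

CSS indigo is rgb(75, 0, 130).
24% tone:
  R: 75 + 12.72 = 87.72 → 88
  G: 0 + 30.72 = 30.72 → 31
  B: 130 + 0.24×(128−130) = 130 − 0.48 = 129.52 → 130
  → #581F82
65% tone:
  R: 75 + 0.65×(128−75) = 75 + 34.45 = 109.45 → 109
  G: 0 + 83.2 = 83.2 → 83
  B: 130 − 1.3 = 128.7 → 129
  → #6D5381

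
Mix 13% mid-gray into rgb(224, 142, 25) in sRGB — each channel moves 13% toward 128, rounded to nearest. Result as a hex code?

Per channel, c → c + 0.13(128 − c):
  R: 224 − 12.48 = 211.52 → 212
  G: 142 + 0.13×(128−142) = 142 − 1.82 = 140.18 → 140
  B: 25 + 0.13×(128−25) = 25 + 13.39 = 38.39 → 38
rgb(212, 140, 38) = #d48c26.

#d48c26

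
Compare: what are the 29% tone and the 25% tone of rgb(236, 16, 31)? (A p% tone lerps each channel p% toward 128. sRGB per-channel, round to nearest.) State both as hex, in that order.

29% tone:
  R: 236 + 0.29×(128−236) = 236 − 31.32 = 204.68 → 205
  G: 16 + 0.29×(128−16) = 16 + 32.48 = 48.48 → 48
  B: 31 + 0.29×(128−31) = 31 + 28.13 = 59.13 → 59
  → #CD303B
25% tone:
  R: 236 + 0.25×(128−236) = 236 − 27 = 209 → 209
  G: 16 + 0.25×(128−16) = 16 + 28 = 44 → 44
  B: 31 + 24.25 = 55.25 → 55
  → #D12C37

#CD303B, #D12C37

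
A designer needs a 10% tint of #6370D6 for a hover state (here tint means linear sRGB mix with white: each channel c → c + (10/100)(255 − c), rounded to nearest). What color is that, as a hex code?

#737EDA

#6370D6 is rgb(99, 112, 214).
Per channel, c → c + 0.1(255 − c):
  R: 99 + 0.1×(255−99) = 99 + 15.6 = 114.6 → 115
  G: 112 + 0.1×(255−112) = 112 + 14.3 = 126.3 → 126
  B: 214 + 0.1×(255−214) = 214 + 4.1 = 218.1 → 218
rgb(115, 126, 218) = #737EDA.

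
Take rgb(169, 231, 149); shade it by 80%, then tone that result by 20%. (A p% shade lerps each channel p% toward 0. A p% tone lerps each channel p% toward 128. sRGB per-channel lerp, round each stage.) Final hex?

Per channel, c → c + 0.8(0 − c):
  R: 169 + 0.8×(0−169) = 169 − 135.2 = 33.8 → 34
  G: 231 + 0.8×(0−231) = 231 − 184.8 = 46.2 → 46
  B: 149 + 0.8×(0−149) = 149 − 119.2 = 29.8 → 30
After the shade: rgb(34, 46, 30) = #222e1e.
Lerp each channel 20% toward 128:
  R: 34 + 0.2×(128−34) = 34 + 18.8 = 52.8 → 53
  G: 46 + 0.2×(128−46) = 46 + 16.4 = 62.4 → 62
  B: 30 + 0.2×(128−30) = 30 + 19.6 = 49.6 → 50
rgb(53, 62, 50) = #353e32.

#353e32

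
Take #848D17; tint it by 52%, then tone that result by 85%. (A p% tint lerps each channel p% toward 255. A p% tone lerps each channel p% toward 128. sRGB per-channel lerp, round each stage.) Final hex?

#8A8B82

#848D17 is rgb(132, 141, 23).
Lerp each channel 52% toward 255:
  R: 132 + 63.96 = 195.96 → 196
  G: 141 + 0.52×(255−141) = 141 + 59.28 = 200.28 → 200
  B: 23 + 0.52×(255−23) = 23 + 120.64 = 143.64 → 144
After the tint: rgb(196, 200, 144) = #C4C890.
Lerp each channel 85% toward 128:
  R: 196 + 0.85×(128−196) = 196 − 57.8 = 138.2 → 138
  G: 200 + 0.85×(128−200) = 200 − 61.2 = 138.8 → 139
  B: 144 − 13.6 = 130.4 → 130
rgb(138, 139, 130) = #8A8B82.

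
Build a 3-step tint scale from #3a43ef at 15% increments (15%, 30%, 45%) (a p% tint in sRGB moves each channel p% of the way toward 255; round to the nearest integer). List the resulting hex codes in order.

#585ff1, #757bf4, #9398f6

#3a43ef is rgb(58, 67, 239).
15%: (58 + 29.55 = 87.55→88, 67 + 28.2 = 95.2→95, 239 + 2.4 = 241.4→241) → #585ff1
30%: (58 + 59.1 = 117.1→117, 67 + 56.4 = 123.4→123, 239 + 4.8 = 243.8→244) → #757bf4
45%: (58 + 88.65 = 146.65→147, 67 + 84.6 = 151.6→152, 239 + 7.2 = 246.2→246) → #9398f6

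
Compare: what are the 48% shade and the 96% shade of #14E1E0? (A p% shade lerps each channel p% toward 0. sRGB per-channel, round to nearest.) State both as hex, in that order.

#14E1E0 is rgb(20, 225, 224).
48% shade:
  R: 20 − 9.6 = 10.4 → 10
  G: 225 + 0.48×(0−225) = 225 − 108 = 117 → 117
  B: 224 − 107.52 = 116.48 → 116
  → #0A7574
96% shade:
  R: 20 − 19.2 = 0.8 → 1
  G: 225 − 216 = 9 → 9
  B: 224 + 0.96×(0−224) = 224 − 215.04 = 8.96 → 9
  → #010909

#0A7574, #010909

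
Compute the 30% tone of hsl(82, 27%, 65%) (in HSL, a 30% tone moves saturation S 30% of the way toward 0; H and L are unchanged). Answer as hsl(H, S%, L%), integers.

hsl(82, 19%, 65%)

S moves 30% from 27 toward 0: 27 − 8.1 = 18.9 → 19.
H and L are unchanged.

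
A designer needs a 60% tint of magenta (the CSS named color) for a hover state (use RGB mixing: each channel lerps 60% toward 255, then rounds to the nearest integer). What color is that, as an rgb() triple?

rgb(255, 153, 255)

CSS magenta is rgb(255, 0, 255).
A 60% tint moves each channel 60% toward 255:
  R: 255 + 0.6×(255−255) = 255 + 0 = 255 → 255
  G: 0 + 0.6×(255−0) = 0 + 153 = 153 → 153
  B: 255 + 0 = 255 → 255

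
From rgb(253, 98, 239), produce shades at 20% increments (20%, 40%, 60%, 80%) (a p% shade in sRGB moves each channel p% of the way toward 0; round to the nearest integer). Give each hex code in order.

#ca4ebf, #983b8f, #652760, #331430

20%: (253 − 50.6 = 202.4→202, 98 − 19.6 = 78.4→78, 239 − 47.8 = 191.2→191) → #ca4ebf
40%: (253 − 101.2 = 151.8→152, 98 − 39.2 = 58.8→59, 239 − 95.6 = 143.4→143) → #983b8f
60%: (253 − 151.8 = 101.2→101, 98 − 58.8 = 39.2→39, 239 − 143.4 = 95.6→96) → #652760
80%: (253 − 202.4 = 50.6→51, 98 − 78.4 = 19.6→20, 239 − 191.2 = 47.8→48) → #331430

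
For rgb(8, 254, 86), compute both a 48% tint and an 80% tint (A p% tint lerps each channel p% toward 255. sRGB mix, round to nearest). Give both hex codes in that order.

#7FFEA7, #CEFFDD

48% tint:
  R: 8 + 118.56 = 126.56 → 127
  G: 254 + 0.48 = 254.48 → 254
  B: 86 + 81.12 = 167.12 → 167
  → #7FFEA7
80% tint:
  R: 8 + 197.6 = 205.6 → 206
  G: 254 + 0.8 = 254.8 → 255
  B: 86 + 135.2 = 221.2 → 221
  → #CEFFDD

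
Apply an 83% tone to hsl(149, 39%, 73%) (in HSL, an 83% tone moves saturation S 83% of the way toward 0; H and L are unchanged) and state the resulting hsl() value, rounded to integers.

S moves 83% from 39 toward 0: 39 − 32.37 = 6.63 → 7.
H and L are unchanged.

hsl(149, 7%, 73%)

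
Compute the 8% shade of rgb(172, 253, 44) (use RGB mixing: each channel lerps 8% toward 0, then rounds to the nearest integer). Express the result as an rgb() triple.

rgb(158, 233, 40)

An 8% shade moves each channel 8% toward 0:
  R: 172 + 0.08×(0−172) = 172 − 13.76 = 158.24 → 158
  G: 253 + 0.08×(0−253) = 253 − 20.24 = 232.76 → 233
  B: 44 + 0.08×(0−44) = 44 − 3.52 = 40.48 → 40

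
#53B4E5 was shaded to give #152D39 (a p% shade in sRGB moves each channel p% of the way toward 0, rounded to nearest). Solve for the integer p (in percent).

75%

#53B4E5 is rgb(83, 180, 229); #152D39 is rgb(21, 45, 57).
On the B channel (widest range): 57 ≈ 229 + (p/100)(0 − 229), so p ≈ 100×(57 − 229)/(0 − 229) = -17200/-229 = 75.11.
p = 75 reproduces all three channels after rounding.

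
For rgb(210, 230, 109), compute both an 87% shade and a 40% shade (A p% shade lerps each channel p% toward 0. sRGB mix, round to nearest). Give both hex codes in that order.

#1b1e0e, #7e8a41

87% shade:
  R: 210 + 0.87×(0−210) = 210 − 182.7 = 27.3 → 27
  G: 230 − 200.1 = 29.9 → 30
  B: 109 + 0.87×(0−109) = 109 − 94.83 = 14.17 → 14
  → #1b1e0e
40% shade:
  R: 210 + 0.4×(0−210) = 210 − 84 = 126 → 126
  G: 230 + 0.4×(0−230) = 230 − 92 = 138 → 138
  B: 109 + 0.4×(0−109) = 109 − 43.6 = 65.4 → 65
  → #7e8a41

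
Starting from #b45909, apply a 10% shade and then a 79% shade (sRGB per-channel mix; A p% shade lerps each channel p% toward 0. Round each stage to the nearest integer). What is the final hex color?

#b45909 is rgb(180, 89, 9).
A 10% shade moves each channel 10% toward 0:
  R: 180 + 0.1×(0−180) = 180 − 18 = 162 → 162
  G: 89 − 8.9 = 80.1 → 80
  B: 9 + 0.1×(0−9) = 9 − 0.9 = 8.1 → 8
After the shade: rgb(162, 80, 8) = #a25008.
Lerp each channel 79% toward 0:
  R: 162 − 127.98 = 34.02 → 34
  G: 80 + 0.79×(0−80) = 80 − 63.2 = 16.8 → 17
  B: 8 − 6.32 = 1.68 → 2
rgb(34, 17, 2) = #221102.

#221102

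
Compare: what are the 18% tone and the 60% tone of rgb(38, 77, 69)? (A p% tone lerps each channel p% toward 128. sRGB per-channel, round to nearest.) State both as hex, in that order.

#365650, #5C6C68

18% tone:
  R: 38 + 0.18×(128−38) = 38 + 16.2 = 54.2 → 54
  G: 77 + 9.18 = 86.18 → 86
  B: 69 + 0.18×(128−69) = 69 + 10.62 = 79.62 → 80
  → #365650
60% tone:
  R: 38 + 0.6×(128−38) = 38 + 54 = 92 → 92
  G: 77 + 30.6 = 107.6 → 108
  B: 69 + 0.6×(128−69) = 69 + 35.4 = 104.4 → 104
  → #5C6C68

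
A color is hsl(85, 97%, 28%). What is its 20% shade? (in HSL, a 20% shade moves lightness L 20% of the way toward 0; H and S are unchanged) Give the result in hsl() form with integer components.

hsl(85, 97%, 22%)

L moves 20% from 28 toward 0: 28 − 5.6 = 22.4 → 22.
H and S are unchanged.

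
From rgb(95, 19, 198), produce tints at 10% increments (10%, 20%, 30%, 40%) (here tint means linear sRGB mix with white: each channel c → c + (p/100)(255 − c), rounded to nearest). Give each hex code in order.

#6F2BCC, #7F42D1, #8F5AD7, #9F71DD

10%: (95 + 16 = 111→111, 19 + 23.6 = 42.6→43, 198 + 5.7 = 203.7→204) → #6F2BCC
20%: (95 + 32 = 127→127, 19 + 47.2 = 66.2→66, 198 + 11.4 = 209.4→209) → #7F42D1
30%: (95 + 48 = 143→143, 19 + 70.8 = 89.8→90, 198 + 17.1 = 215.1→215) → #8F5AD7
40%: (95 + 64 = 159→159, 19 + 94.4 = 113.4→113, 198 + 22.8 = 220.8→221) → #9F71DD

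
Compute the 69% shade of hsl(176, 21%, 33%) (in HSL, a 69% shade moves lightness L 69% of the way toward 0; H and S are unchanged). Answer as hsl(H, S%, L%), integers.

L moves 69% from 33 toward 0: 33 − 22.77 = 10.23 → 10.
H and S are unchanged.

hsl(176, 21%, 10%)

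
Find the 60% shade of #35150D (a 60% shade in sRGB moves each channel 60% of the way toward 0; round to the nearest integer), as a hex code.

#150805

#35150D is rgb(53, 21, 13).
Per channel, c → c + 0.6(0 − c):
  R: 53 + 0.6×(0−53) = 53 − 31.8 = 21.2 → 21
  G: 21 + 0.6×(0−21) = 21 − 12.6 = 8.4 → 8
  B: 13 − 7.8 = 5.2 → 5
rgb(21, 8, 5) = #150805.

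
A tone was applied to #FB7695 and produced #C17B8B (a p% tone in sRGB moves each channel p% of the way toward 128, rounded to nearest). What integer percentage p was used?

47%

#FB7695 is rgb(251, 118, 149); #C17B8B is rgb(193, 123, 139).
On the R channel (widest range): 193 ≈ 251 + (p/100)(128 − 251), so p ≈ 100×(193 − 251)/(128 − 251) = -5800/-123 = 47.15.
p = 47 reproduces all three channels after rounding.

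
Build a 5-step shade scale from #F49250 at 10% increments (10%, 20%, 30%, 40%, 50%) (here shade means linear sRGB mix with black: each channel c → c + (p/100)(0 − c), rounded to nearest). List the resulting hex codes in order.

#DC8348, #C37540, #AB6638, #925830, #7A4928

#F49250 is rgb(244, 146, 80).
10%: (244 − 24.4 = 219.6→220, 146 − 14.6 = 131.4→131, 80 − 8 = 72→72) → #DC8348
20%: (244 − 48.8 = 195.2→195, 146 − 29.2 = 116.8→117, 80 − 16 = 64→64) → #C37540
30%: (244 − 73.2 = 170.8→171, 146 − 43.8 = 102.2→102, 80 − 24 = 56→56) → #AB6638
40%: (244 − 97.6 = 146.4→146, 146 − 58.4 = 87.6→88, 80 − 32 = 48→48) → #925830
50%: (244 − 122 = 122→122, 146 − 73 = 73→73, 80 − 40 = 40→40) → #7A4928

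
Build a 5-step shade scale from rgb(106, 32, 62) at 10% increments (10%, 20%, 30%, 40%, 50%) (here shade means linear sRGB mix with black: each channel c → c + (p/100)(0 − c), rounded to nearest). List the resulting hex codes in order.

10%: (106 − 10.6 = 95.4→95, 32 − 3.2 = 28.8→29, 62 − 6.2 = 55.8→56) → #5F1D38
20%: (106 − 21.2 = 84.8→85, 32 − 6.4 = 25.6→26, 62 − 12.4 = 49.6→50) → #551A32
30%: (106 − 31.8 = 74.2→74, 32 − 9.6 = 22.4→22, 62 − 18.6 = 43.4→43) → #4A162B
40%: (106 − 42.4 = 63.6→64, 32 − 12.8 = 19.2→19, 62 − 24.8 = 37.2→37) → #401325
50%: (106 − 53 = 53→53, 32 − 16 = 16→16, 62 − 31 = 31→31) → #35101F

#5F1D38, #551A32, #4A162B, #401325, #35101F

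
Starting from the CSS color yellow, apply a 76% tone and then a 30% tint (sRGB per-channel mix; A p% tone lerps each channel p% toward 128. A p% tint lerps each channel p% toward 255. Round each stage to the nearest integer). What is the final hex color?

#bbbb90

CSS yellow is rgb(255, 255, 0).
Per channel, c → c + 0.76(128 − c):
  R: 255 − 96.52 = 158.48 → 158
  G: 255 + 0.76×(128−255) = 255 − 96.52 = 158.48 → 158
  B: 0 + 0.76×(128−0) = 0 + 97.28 = 97.28 → 97
After the tone: rgb(158, 158, 97) = #9e9e61.
Lerp each channel 30% toward 255:
  R: 158 + 0.3×(255−158) = 158 + 29.1 = 187.1 → 187
  G: 158 + 0.3×(255−158) = 158 + 29.1 = 187.1 → 187
  B: 97 + 0.3×(255−97) = 97 + 47.4 = 144.4 → 144
rgb(187, 187, 144) = #bbbb90.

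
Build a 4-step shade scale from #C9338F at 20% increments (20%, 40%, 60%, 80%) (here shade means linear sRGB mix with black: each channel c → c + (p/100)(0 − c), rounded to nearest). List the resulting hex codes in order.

#C9338F is rgb(201, 51, 143).
20%: (201 − 40.2 = 160.8→161, 51 − 10.2 = 40.8→41, 143 − 28.6 = 114.4→114) → #A12972
40%: (201 − 80.4 = 120.6→121, 51 − 20.4 = 30.6→31, 143 − 57.2 = 85.8→86) → #791F56
60%: (201 − 120.6 = 80.4→80, 51 − 30.6 = 20.4→20, 143 − 85.8 = 57.2→57) → #501439
80%: (201 − 160.8 = 40.2→40, 51 − 40.8 = 10.2→10, 143 − 114.4 = 28.6→29) → #280A1D

#A12972, #791F56, #501439, #280A1D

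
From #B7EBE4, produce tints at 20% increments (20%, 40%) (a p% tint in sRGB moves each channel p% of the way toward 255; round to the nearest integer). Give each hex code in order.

#B7EBE4 is rgb(183, 235, 228).
20%: (183 + 14.4 = 197.4→197, 235 + 4 = 239→239, 228 + 5.4 = 233.4→233) → #C5EFE9
40%: (183 + 28.8 = 211.8→212, 235 + 8 = 243→243, 228 + 10.8 = 238.8→239) → #D4F3EF

#C5EFE9, #D4F3EF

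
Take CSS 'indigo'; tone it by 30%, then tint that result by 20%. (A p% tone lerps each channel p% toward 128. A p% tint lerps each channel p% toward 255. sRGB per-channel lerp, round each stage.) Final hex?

#7C519A

CSS indigo is rgb(75, 0, 130).
Lerp each channel 30% toward 128:
  R: 75 + 0.3×(128−75) = 75 + 15.9 = 90.9 → 91
  G: 0 + 0.3×(128−0) = 0 + 38.4 = 38.4 → 38
  B: 130 + 0.3×(128−130) = 130 − 0.6 = 129.4 → 129
After the tone: rgb(91, 38, 129) = #5B2681.
A 20% tint moves each channel 20% toward 255:
  R: 91 + 0.2×(255−91) = 91 + 32.8 = 123.8 → 124
  G: 38 + 43.4 = 81.4 → 81
  B: 129 + 0.2×(255−129) = 129 + 25.2 = 154.2 → 154
rgb(124, 81, 154) = #7C519A.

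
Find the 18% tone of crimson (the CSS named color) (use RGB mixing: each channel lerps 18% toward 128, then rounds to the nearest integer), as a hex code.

CSS crimson is rgb(220, 20, 60).
Lerp each channel 18% toward 128:
  R: 220 − 16.56 = 203.44 → 203
  G: 20 + 0.18×(128−20) = 20 + 19.44 = 39.44 → 39
  B: 60 + 0.18×(128−60) = 60 + 12.24 = 72.24 → 72
rgb(203, 39, 72) = #cb2748.

#cb2748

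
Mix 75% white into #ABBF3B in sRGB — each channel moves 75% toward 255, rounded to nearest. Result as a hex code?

#ABBF3B is rgb(171, 191, 59).
A 75% tint moves each channel 75% toward 255:
  R: 171 + 0.75×(255−171) = 171 + 63 = 234 → 234
  G: 191 + 0.75×(255−191) = 191 + 48 = 239 → 239
  B: 59 + 0.75×(255−59) = 59 + 147 = 206 → 206
rgb(234, 239, 206) = #EAEFCE.

#EAEFCE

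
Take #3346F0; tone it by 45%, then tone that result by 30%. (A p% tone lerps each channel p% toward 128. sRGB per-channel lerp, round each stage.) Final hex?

#3346F0 is rgb(51, 70, 240).
A 45% tone moves each channel 45% toward 128:
  R: 51 + 0.45×(128−51) = 51 + 34.65 = 85.65 → 86
  G: 70 + 26.1 = 96.1 → 96
  B: 240 + 0.45×(128−240) = 240 − 50.4 = 189.6 → 190
After the tone: rgb(86, 96, 190) = #5660BE.
A 30% tone moves each channel 30% toward 128:
  R: 86 + 0.3×(128−86) = 86 + 12.6 = 98.6 → 99
  G: 96 + 0.3×(128−96) = 96 + 9.6 = 105.6 → 106
  B: 190 + 0.3×(128−190) = 190 − 18.6 = 171.4 → 171
rgb(99, 106, 171) = #636AAB.

#636AAB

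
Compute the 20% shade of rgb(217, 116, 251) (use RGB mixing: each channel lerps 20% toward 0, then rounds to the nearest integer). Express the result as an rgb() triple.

rgb(174, 93, 201)

Lerp each channel 20% toward 0:
  R: 217 + 0.2×(0−217) = 217 − 43.4 = 173.6 → 174
  G: 116 + 0.2×(0−116) = 116 − 23.2 = 92.8 → 93
  B: 251 + 0.2×(0−251) = 251 − 50.2 = 200.8 → 201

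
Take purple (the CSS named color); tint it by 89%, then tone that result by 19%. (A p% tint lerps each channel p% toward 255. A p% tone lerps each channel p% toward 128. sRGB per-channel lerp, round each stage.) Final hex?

#dcd0dc

CSS purple is rgb(128, 0, 128).
An 89% tint moves each channel 89% toward 255:
  R: 128 + 0.89×(255−128) = 128 + 113.03 = 241.03 → 241
  G: 0 + 0.89×(255−0) = 0 + 226.95 = 226.95 → 227
  B: 128 + 0.89×(255−128) = 128 + 113.03 = 241.03 → 241
After the tint: rgb(241, 227, 241) = #f1e3f1.
A 19% tone moves each channel 19% toward 128:
  R: 241 + 0.19×(128−241) = 241 − 21.47 = 219.53 → 220
  G: 227 − 18.81 = 208.19 → 208
  B: 241 + 0.19×(128−241) = 241 − 21.47 = 219.53 → 220
rgb(220, 208, 220) = #dcd0dc.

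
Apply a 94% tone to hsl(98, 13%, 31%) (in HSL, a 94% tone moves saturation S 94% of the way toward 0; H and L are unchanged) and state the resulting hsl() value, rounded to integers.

hsl(98, 1%, 31%)

S moves 94% from 13 toward 0: 13 − 12.22 = 0.78 → 1.
H and L are unchanged.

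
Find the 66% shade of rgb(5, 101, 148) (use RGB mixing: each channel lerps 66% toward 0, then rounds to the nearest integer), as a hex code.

#022232

A 66% shade moves each channel 66% toward 0:
  R: 5 − 3.3 = 1.7 → 2
  G: 101 + 0.66×(0−101) = 101 − 66.66 = 34.34 → 34
  B: 148 − 97.68 = 50.32 → 50
rgb(2, 34, 50) = #022232.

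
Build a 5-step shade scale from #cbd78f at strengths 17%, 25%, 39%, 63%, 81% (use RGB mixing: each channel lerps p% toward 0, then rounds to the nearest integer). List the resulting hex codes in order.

#a8b277, #98a16b, #7c8357, #4b5035, #27291b

#cbd78f is rgb(203, 215, 143).
17%: (203 − 34.51 = 168.49→168, 215 − 36.55 = 178.45→178, 143 − 24.31 = 118.69→119) → #a8b277
25%: (203 − 50.75 = 152.25→152, 215 − 53.75 = 161.25→161, 143 − 35.75 = 107.25→107) → #98a16b
39%: (203 − 79.17 = 123.83→124, 215 − 83.85 = 131.15→131, 143 − 55.77 = 87.23→87) → #7c8357
63%: (203 − 127.89 = 75.11→75, 215 − 135.45 = 79.55→80, 143 − 90.09 = 52.91→53) → #4b5035
81%: (203 − 164.43 = 38.57→39, 215 − 174.15 = 40.85→41, 143 − 115.83 = 27.17→27) → #27291b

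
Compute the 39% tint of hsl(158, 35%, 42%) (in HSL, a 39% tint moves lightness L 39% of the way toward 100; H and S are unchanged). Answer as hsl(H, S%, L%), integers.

L moves 39% from 42 toward 100: 42 + 22.62 = 64.62 → 65.
H and S are unchanged.

hsl(158, 35%, 65%)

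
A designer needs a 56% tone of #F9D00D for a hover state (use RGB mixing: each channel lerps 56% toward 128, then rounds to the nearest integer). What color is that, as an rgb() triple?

rgb(181, 163, 77)

#F9D00D is rgb(249, 208, 13).
A 56% tone moves each channel 56% toward 128:
  R: 249 − 67.76 = 181.24 → 181
  G: 208 − 44.8 = 163.2 → 163
  B: 13 + 0.56×(128−13) = 13 + 64.4 = 77.4 → 77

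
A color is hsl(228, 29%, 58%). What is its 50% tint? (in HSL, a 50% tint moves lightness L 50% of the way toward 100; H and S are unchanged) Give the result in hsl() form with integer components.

L moves 50% from 58 toward 100: 58 + 21 = 79 → 79.
H and S are unchanged.

hsl(228, 29%, 79%)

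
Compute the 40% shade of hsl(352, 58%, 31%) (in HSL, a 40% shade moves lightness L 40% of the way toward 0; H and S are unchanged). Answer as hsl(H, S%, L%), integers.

L moves 40% from 31 toward 0: 31 − 12.4 = 18.6 → 19.
H and S are unchanged.

hsl(352, 58%, 19%)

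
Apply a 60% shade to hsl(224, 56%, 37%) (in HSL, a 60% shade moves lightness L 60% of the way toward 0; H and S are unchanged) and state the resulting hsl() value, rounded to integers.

hsl(224, 56%, 15%)

L moves 60% from 37 toward 0: 37 − 22.2 = 14.8 → 15.
H and S are unchanged.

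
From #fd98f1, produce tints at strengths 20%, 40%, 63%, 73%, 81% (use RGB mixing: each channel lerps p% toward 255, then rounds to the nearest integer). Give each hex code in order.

#fd98f1 is rgb(253, 152, 241).
20%: (253→253, 152 + 20.6 = 172.6→173, 241 + 2.8 = 243.8→244) → #fdadf4
40%: (253 + 0.8 = 253.8→254, 152 + 41.2 = 193.2→193, 241 + 5.6 = 246.6→247) → #fec1f7
63%: (253 + 1.26 = 254.26→254, 152 + 64.89 = 216.89→217, 241 + 8.82 = 249.82→250) → #fed9fa
73%: (253 + 1.46 = 254.46→254, 152 + 75.19 = 227.19→227, 241 + 10.22 = 251.22→251) → #fee3fb
81%: (253 + 1.62 = 254.62→255, 152 + 83.43 = 235.43→235, 241 + 11.34 = 252.34→252) → #ffebfc

#fdadf4, #fec1f7, #fed9fa, #fee3fb, #ffebfc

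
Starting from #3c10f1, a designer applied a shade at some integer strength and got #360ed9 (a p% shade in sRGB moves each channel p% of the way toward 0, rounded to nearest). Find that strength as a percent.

10%

#3c10f1 is rgb(60, 16, 241); #360ed9 is rgb(54, 14, 217).
On the B channel (widest range): 217 ≈ 241 + (p/100)(0 − 241), so p ≈ 100×(217 − 241)/(0 − 241) = -2400/-241 = 9.96.
p = 10 reproduces all three channels after rounding.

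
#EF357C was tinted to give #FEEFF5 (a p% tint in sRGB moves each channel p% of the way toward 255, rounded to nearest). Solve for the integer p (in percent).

92%

#EF357C is rgb(239, 53, 124); #FEEFF5 is rgb(254, 239, 245).
On the G channel (widest range): 239 ≈ 53 + (p/100)(255 − 53), so p ≈ 100×(239 − 53)/(255 − 53) = 18600/202 = 92.08.
p = 92 reproduces all three channels after rounding.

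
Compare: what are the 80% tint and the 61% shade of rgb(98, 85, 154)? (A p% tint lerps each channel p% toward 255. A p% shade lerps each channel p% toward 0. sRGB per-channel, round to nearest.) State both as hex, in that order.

#E0DDEB, #26213C

80% tint:
  R: 98 + 0.8×(255−98) = 98 + 125.6 = 223.6 → 224
  G: 85 + 136 = 221 → 221
  B: 154 + 80.8 = 234.8 → 235
  → #E0DDEB
61% shade:
  R: 98 + 0.61×(0−98) = 98 − 59.78 = 38.22 → 38
  G: 85 + 0.61×(0−85) = 85 − 51.85 = 33.15 → 33
  B: 154 + 0.61×(0−154) = 154 − 93.94 = 60.06 → 60
  → #26213C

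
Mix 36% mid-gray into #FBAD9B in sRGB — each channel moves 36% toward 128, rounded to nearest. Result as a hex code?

#CF9D91

#FBAD9B is rgb(251, 173, 155).
Lerp each channel 36% toward 128:
  R: 251 + 0.36×(128−251) = 251 − 44.28 = 206.72 → 207
  G: 173 − 16.2 = 156.8 → 157
  B: 155 − 9.72 = 145.28 → 145
rgb(207, 157, 145) = #CF9D91.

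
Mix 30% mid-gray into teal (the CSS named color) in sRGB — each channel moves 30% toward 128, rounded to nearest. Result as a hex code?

CSS teal is rgb(0, 128, 128).
A 30% tone moves each channel 30% toward 128:
  R: 0 + 38.4 = 38.4 → 38
  G: 128 + 0 = 128 → 128
  B: 128 + 0 = 128 → 128
rgb(38, 128, 128) = #268080.

#268080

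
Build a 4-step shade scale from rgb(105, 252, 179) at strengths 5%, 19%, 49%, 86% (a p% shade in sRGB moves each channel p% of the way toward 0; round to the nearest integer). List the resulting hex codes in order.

5%: (105 − 5.25 = 99.75→100, 252 − 12.6 = 239.4→239, 179 − 8.95 = 170.05→170) → #64efaa
19%: (105 − 19.95 = 85.05→85, 252 − 47.88 = 204.12→204, 179 − 34.01 = 144.99→145) → #55cc91
49%: (105 − 51.45 = 53.55→54, 252 − 123.48 = 128.52→129, 179 − 87.71 = 91.29→91) → #36815b
86%: (105 − 90.3 = 14.7→15, 252 − 216.72 = 35.28→35, 179 − 153.94 = 25.06→25) → #0f2319

#64efaa, #55cc91, #36815b, #0f2319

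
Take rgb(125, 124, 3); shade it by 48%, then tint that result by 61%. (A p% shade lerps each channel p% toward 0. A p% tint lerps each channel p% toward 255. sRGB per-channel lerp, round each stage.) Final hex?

Lerp each channel 48% toward 0:
  R: 125 − 60 = 65 → 65
  G: 124 + 0.48×(0−124) = 124 − 59.52 = 64.48 → 64
  B: 3 + 0.48×(0−3) = 3 − 1.44 = 1.56 → 2
After the shade: rgb(65, 64, 2) = #414002.
Lerp each channel 61% toward 255:
  R: 65 + 115.9 = 180.9 → 181
  G: 64 + 0.61×(255−64) = 64 + 116.51 = 180.51 → 181
  B: 2 + 154.33 = 156.33 → 156
rgb(181, 181, 156) = #B5B59C.

#B5B59C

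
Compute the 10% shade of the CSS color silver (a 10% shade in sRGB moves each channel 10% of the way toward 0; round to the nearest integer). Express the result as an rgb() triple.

CSS silver is rgb(192, 192, 192).
A 10% shade moves each channel 10% toward 0:
  R: 192 + 0.1×(0−192) = 192 − 19.2 = 172.8 → 173
  G: 192 + 0.1×(0−192) = 192 − 19.2 = 172.8 → 173
  B: 192 + 0.1×(0−192) = 192 − 19.2 = 172.8 → 173

rgb(173, 173, 173)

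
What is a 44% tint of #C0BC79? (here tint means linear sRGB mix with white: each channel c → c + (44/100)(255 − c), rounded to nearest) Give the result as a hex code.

#DCD9B4

#C0BC79 is rgb(192, 188, 121).
Lerp each channel 44% toward 255:
  R: 192 + 0.44×(255−192) = 192 + 27.72 = 219.72 → 220
  G: 188 + 29.48 = 217.48 → 217
  B: 121 + 0.44×(255−121) = 121 + 58.96 = 179.96 → 180
rgb(220, 217, 180) = #DCD9B4.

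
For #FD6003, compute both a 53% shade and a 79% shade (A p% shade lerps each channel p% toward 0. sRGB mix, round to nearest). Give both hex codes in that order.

#772D01, #351401

#FD6003 is rgb(253, 96, 3).
53% shade:
  R: 253 + 0.53×(0−253) = 253 − 134.09 = 118.91 → 119
  G: 96 − 50.88 = 45.12 → 45
  B: 3 + 0.53×(0−3) = 3 − 1.59 = 1.41 → 1
  → #772D01
79% shade:
  R: 253 + 0.79×(0−253) = 253 − 199.87 = 53.13 → 53
  G: 96 + 0.79×(0−96) = 96 − 75.84 = 20.16 → 20
  B: 3 − 2.37 = 0.63 → 1
  → #351401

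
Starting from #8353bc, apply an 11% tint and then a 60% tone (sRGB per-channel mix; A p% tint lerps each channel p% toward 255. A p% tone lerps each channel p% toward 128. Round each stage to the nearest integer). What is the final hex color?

#87769b

#8353bc is rgb(131, 83, 188).
An 11% tint moves each channel 11% toward 255:
  R: 131 + 0.11×(255−131) = 131 + 13.64 = 144.64 → 145
  G: 83 + 0.11×(255−83) = 83 + 18.92 = 101.92 → 102
  B: 188 + 0.11×(255−188) = 188 + 7.37 = 195.37 → 195
After the tint: rgb(145, 102, 195) = #9166c3.
Lerp each channel 60% toward 128:
  R: 145 + 0.6×(128−145) = 145 − 10.2 = 134.8 → 135
  G: 102 + 0.6×(128−102) = 102 + 15.6 = 117.6 → 118
  B: 195 + 0.6×(128−195) = 195 − 40.2 = 154.8 → 155
rgb(135, 118, 155) = #87769b.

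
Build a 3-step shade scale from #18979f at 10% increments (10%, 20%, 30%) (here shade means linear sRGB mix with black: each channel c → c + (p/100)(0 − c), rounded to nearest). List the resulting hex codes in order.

#16888f, #13797f, #116a6f

#18979f is rgb(24, 151, 159).
10%: (24 − 2.4 = 21.6→22, 151 − 15.1 = 135.9→136, 159 − 15.9 = 143.1→143) → #16888f
20%: (24 − 4.8 = 19.2→19, 151 − 30.2 = 120.8→121, 159 − 31.8 = 127.2→127) → #13797f
30%: (24 − 7.2 = 16.8→17, 151 − 45.3 = 105.7→106, 159 − 47.7 = 111.3→111) → #116a6f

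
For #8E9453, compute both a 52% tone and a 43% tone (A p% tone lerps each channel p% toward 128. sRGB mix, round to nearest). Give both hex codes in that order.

#8E9453 is rgb(142, 148, 83).
52% tone:
  R: 142 − 7.28 = 134.72 → 135
  G: 148 + 0.52×(128−148) = 148 − 10.4 = 137.6 → 138
  B: 83 + 0.52×(128−83) = 83 + 23.4 = 106.4 → 106
  → #878A6A
43% tone:
  R: 142 + 0.43×(128−142) = 142 − 6.02 = 135.98 → 136
  G: 148 + 0.43×(128−148) = 148 − 8.6 = 139.4 → 139
  B: 83 + 0.43×(128−83) = 83 + 19.35 = 102.35 → 102
  → #888B66

#878A6A, #888B66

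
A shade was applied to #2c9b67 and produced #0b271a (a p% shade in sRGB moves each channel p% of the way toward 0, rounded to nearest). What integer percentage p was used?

#2c9b67 is rgb(44, 155, 103); #0b271a is rgb(11, 39, 26).
On the G channel (widest range): 39 ≈ 155 + (p/100)(0 − 155), so p ≈ 100×(39 − 155)/(0 − 155) = -11600/-155 = 74.84.
p = 75 reproduces all three channels after rounding.

75%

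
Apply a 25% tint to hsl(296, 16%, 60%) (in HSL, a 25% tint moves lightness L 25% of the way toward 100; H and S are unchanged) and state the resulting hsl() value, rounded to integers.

L moves 25% from 60 toward 100: 60 + 10 = 70 → 70.
H and S are unchanged.

hsl(296, 16%, 70%)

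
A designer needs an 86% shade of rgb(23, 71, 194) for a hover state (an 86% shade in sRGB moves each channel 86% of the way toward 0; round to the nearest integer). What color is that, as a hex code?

#030a1b

Lerp each channel 86% toward 0:
  R: 23 + 0.86×(0−23) = 23 − 19.78 = 3.22 → 3
  G: 71 + 0.86×(0−71) = 71 − 61.06 = 9.94 → 10
  B: 194 + 0.86×(0−194) = 194 − 166.84 = 27.16 → 27
rgb(3, 10, 27) = #030a1b.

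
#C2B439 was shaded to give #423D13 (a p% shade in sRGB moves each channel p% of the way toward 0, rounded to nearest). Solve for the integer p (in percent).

#C2B439 is rgb(194, 180, 57); #423D13 is rgb(66, 61, 19).
On the R channel (widest range): 66 ≈ 194 + (p/100)(0 − 194), so p ≈ 100×(66 − 194)/(0 − 194) = -12800/-194 = 65.98.
p = 66 reproduces all three channels after rounding.

66%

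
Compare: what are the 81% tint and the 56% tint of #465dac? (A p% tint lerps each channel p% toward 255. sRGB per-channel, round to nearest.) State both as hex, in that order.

#465dac is rgb(70, 93, 172).
81% tint:
  R: 70 + 0.81×(255−70) = 70 + 149.85 = 219.85 → 220
  G: 93 + 131.22 = 224.22 → 224
  B: 172 + 0.81×(255−172) = 172 + 67.23 = 239.23 → 239
  → #dce0ef
56% tint:
  R: 70 + 103.6 = 173.6 → 174
  G: 93 + 90.72 = 183.72 → 184
  B: 172 + 46.48 = 218.48 → 218
  → #aeb8da

#dce0ef, #aeb8da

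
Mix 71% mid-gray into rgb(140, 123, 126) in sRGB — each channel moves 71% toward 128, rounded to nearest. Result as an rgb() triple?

Per channel, c → c + 0.71(128 − c):
  R: 140 − 8.52 = 131.48 → 131
  G: 123 + 0.71×(128−123) = 123 + 3.55 = 126.55 → 127
  B: 126 + 1.42 = 127.42 → 127

rgb(131, 127, 127)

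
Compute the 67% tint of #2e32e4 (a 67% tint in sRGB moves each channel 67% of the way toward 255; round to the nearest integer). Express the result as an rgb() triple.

#2e32e4 is rgb(46, 50, 228).
A 67% tint moves each channel 67% toward 255:
  R: 46 + 140.03 = 186.03 → 186
  G: 50 + 0.67×(255−50) = 50 + 137.35 = 187.35 → 187
  B: 228 + 18.09 = 246.09 → 246

rgb(186, 187, 246)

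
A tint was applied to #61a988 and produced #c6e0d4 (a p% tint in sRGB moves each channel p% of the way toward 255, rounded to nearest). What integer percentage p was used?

64%

#61a988 is rgb(97, 169, 136); #c6e0d4 is rgb(198, 224, 212).
On the R channel (widest range): 198 ≈ 97 + (p/100)(255 − 97), so p ≈ 100×(198 − 97)/(255 − 97) = 10100/158 = 63.92.
p = 64 reproduces all three channels after rounding.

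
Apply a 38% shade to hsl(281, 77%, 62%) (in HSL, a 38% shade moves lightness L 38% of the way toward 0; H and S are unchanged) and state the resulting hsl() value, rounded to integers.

L moves 38% from 62 toward 0: 62 − 23.56 = 38.44 → 38.
H and S are unchanged.

hsl(281, 77%, 38%)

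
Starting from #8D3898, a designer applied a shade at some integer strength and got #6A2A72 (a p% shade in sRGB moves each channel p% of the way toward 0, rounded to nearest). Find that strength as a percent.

#8D3898 is rgb(141, 56, 152); #6A2A72 is rgb(106, 42, 114).
On the B channel (widest range): 114 ≈ 152 + (p/100)(0 − 152), so p ≈ 100×(114 − 152)/(0 − 152) = -3800/-152 = 25.00.
p = 25 reproduces all three channels after rounding.

25%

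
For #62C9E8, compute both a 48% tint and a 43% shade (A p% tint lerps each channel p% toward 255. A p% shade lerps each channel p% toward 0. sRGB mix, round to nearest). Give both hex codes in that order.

#ADE3F3, #387384

#62C9E8 is rgb(98, 201, 232).
48% tint:
  R: 98 + 0.48×(255−98) = 98 + 75.36 = 173.36 → 173
  G: 201 + 0.48×(255−201) = 201 + 25.92 = 226.92 → 227
  B: 232 + 0.48×(255−232) = 232 + 11.04 = 243.04 → 243
  → #ADE3F3
43% shade:
  R: 98 − 42.14 = 55.86 → 56
  G: 201 + 0.43×(0−201) = 201 − 86.43 = 114.57 → 115
  B: 232 − 99.76 = 132.24 → 132
  → #387384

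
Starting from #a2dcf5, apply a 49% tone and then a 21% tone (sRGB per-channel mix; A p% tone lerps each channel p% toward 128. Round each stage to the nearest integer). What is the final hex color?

#a2dcf5 is rgb(162, 220, 245).
A 49% tone moves each channel 49% toward 128:
  R: 162 + 0.49×(128−162) = 162 − 16.66 = 145.34 → 145
  G: 220 + 0.49×(128−220) = 220 − 45.08 = 174.92 → 175
  B: 245 − 57.33 = 187.67 → 188
After the tone: rgb(145, 175, 188) = #91afbc.
Lerp each channel 21% toward 128:
  R: 145 + 0.21×(128−145) = 145 − 3.57 = 141.43 → 141
  G: 175 + 0.21×(128−175) = 175 − 9.87 = 165.13 → 165
  B: 188 + 0.21×(128−188) = 188 − 12.6 = 175.4 → 175
rgb(141, 165, 175) = #8da5af.

#8da5af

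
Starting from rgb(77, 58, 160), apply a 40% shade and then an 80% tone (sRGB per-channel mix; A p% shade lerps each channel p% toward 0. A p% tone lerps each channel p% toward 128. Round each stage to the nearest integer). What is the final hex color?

A 40% shade moves each channel 40% toward 0:
  R: 77 − 30.8 = 46.2 → 46
  G: 58 − 23.2 = 34.8 → 35
  B: 160 − 64 = 96 → 96
After the shade: rgb(46, 35, 96) = #2E2360.
An 80% tone moves each channel 80% toward 128:
  R: 46 + 0.8×(128−46) = 46 + 65.6 = 111.6 → 112
  G: 35 + 0.8×(128−35) = 35 + 74.4 = 109.4 → 109
  B: 96 + 25.6 = 121.6 → 122
rgb(112, 109, 122) = #706D7A.

#706D7A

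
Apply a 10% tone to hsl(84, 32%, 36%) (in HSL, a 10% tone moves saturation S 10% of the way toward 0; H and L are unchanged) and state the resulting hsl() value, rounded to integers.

S moves 10% from 32 toward 0: 32 − 3.2 = 28.8 → 29.
H and L are unchanged.

hsl(84, 29%, 36%)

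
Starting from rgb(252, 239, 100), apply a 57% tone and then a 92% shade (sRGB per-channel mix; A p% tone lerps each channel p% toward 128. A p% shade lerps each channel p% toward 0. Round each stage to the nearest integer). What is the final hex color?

Per channel, c → c + 0.57(128 − c):
  R: 252 + 0.57×(128−252) = 252 − 70.68 = 181.32 → 181
  G: 239 + 0.57×(128−239) = 239 − 63.27 = 175.73 → 176
  B: 100 + 0.57×(128−100) = 100 + 15.96 = 115.96 → 116
After the tone: rgb(181, 176, 116) = #b5b074.
A 92% shade moves each channel 92% toward 0:
  R: 181 − 166.52 = 14.48 → 14
  G: 176 − 161.92 = 14.08 → 14
  B: 116 + 0.92×(0−116) = 116 − 106.72 = 9.28 → 9
rgb(14, 14, 9) = #0e0e09.

#0e0e09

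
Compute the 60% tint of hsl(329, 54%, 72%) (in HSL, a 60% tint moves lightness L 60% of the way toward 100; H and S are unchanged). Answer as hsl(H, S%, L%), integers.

L moves 60% from 72 toward 100: 72 + 16.8 = 88.8 → 89.
H and S are unchanged.

hsl(329, 54%, 89%)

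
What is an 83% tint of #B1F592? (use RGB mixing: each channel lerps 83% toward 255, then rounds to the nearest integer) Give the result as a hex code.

#F2FDEC

#B1F592 is rgb(177, 245, 146).
Lerp each channel 83% toward 255:
  R: 177 + 64.74 = 241.74 → 242
  G: 245 + 0.83×(255−245) = 245 + 8.3 = 253.3 → 253
  B: 146 + 90.47 = 236.47 → 236
rgb(242, 253, 236) = #F2FDEC.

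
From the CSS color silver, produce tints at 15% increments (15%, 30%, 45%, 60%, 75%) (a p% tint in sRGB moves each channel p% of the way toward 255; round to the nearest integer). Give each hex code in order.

#C9C9C9, #D3D3D3, #DCDCDC, #E6E6E6, #EFEFEF

CSS silver is rgb(192, 192, 192).
15%: (192 + 9.45 = 201.45→201, 192 + 9.45 = 201.45→201, 192 + 9.45 = 201.45→201) → #C9C9C9
30%: (192 + 18.9 = 210.9→211, 192 + 18.9 = 210.9→211, 192 + 18.9 = 210.9→211) → #D3D3D3
45%: (192 + 28.35 = 220.35→220, 192 + 28.35 = 220.35→220, 192 + 28.35 = 220.35→220) → #DCDCDC
60%: (192 + 37.8 = 229.8→230, 192 + 37.8 = 229.8→230, 192 + 37.8 = 229.8→230) → #E6E6E6
75%: (192 + 47.25 = 239.25→239, 192 + 47.25 = 239.25→239, 192 + 47.25 = 239.25→239) → #EFEFEF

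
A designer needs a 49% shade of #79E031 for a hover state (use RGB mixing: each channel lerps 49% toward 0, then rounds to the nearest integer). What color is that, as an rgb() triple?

rgb(62, 114, 25)

#79E031 is rgb(121, 224, 49).
Lerp each channel 49% toward 0:
  R: 121 + 0.49×(0−121) = 121 − 59.29 = 61.71 → 62
  G: 224 + 0.49×(0−224) = 224 − 109.76 = 114.24 → 114
  B: 49 − 24.01 = 24.99 → 25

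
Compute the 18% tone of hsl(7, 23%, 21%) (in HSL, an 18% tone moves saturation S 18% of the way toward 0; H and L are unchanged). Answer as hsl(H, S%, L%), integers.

S moves 18% from 23 toward 0: 23 − 4.14 = 18.86 → 19.
H and L are unchanged.

hsl(7, 19%, 21%)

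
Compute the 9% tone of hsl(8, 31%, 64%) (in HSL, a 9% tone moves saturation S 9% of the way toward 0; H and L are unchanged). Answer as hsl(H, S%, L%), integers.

hsl(8, 28%, 64%)

S moves 9% from 31 toward 0: 31 − 2.79 = 28.21 → 28.
H and L are unchanged.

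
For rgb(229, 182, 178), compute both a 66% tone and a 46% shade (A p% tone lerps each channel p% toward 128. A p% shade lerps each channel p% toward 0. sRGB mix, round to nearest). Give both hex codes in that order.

#A29291, #7C6260

66% tone:
  R: 229 − 66.66 = 162.34 → 162
  G: 182 − 35.64 = 146.36 → 146
  B: 178 − 33 = 145 → 145
  → #A29291
46% shade:
  R: 229 + 0.46×(0−229) = 229 − 105.34 = 123.66 → 124
  G: 182 + 0.46×(0−182) = 182 − 83.72 = 98.28 → 98
  B: 178 + 0.46×(0−178) = 178 − 81.88 = 96.12 → 96
  → #7C6260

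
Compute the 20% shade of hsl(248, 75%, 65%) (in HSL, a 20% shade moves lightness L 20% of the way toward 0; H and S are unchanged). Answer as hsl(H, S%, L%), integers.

hsl(248, 75%, 52%)

L moves 20% from 65 toward 0: 65 − 13 = 52 → 52.
H and S are unchanged.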